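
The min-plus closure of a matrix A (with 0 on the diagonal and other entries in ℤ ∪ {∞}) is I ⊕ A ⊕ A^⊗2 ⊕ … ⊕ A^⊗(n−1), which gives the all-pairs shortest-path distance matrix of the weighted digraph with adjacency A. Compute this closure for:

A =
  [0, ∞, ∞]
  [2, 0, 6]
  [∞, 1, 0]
Closure =
  [0, ∞, ∞]
  [2, 0, 6]
  [3, 1, 0]

This is the Floyd-Warshall all-pairs shortest-path computation. For each intermediate vertex k = 0, 1, …, 2, update dist[i][j] ← min(dist[i][j], dist[i][k] + dist[k][j]). The final matrix gives, for each (i, j), the minimum total weight of any directed path from i to j (possibly empty when i = j).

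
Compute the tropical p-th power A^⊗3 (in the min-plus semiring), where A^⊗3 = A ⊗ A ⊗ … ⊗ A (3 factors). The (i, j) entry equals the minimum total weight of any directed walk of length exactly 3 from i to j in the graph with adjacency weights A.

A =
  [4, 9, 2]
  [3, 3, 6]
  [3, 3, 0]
A^⊗3 =
  [5, 5, 2]
  [8, 8, 5]
  [3, 3, 0]

Each entry (A^⊗3)_ij equals the minimum over all length-3 walks i = v_0 → v_1 → … → v_3 = j of Σ_t A[v_t][v_{t+1}]. For example, for (i, j) = (0, 2) we minimise over 9 possible intermediate vertex sequences; the minimum is 2, attained along the walk 0 → 2 → 2 → 2.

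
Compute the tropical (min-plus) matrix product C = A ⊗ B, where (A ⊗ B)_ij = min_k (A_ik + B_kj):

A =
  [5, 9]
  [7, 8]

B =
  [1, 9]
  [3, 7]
A ⊗ B =
  [6, 14]
  [8, 15]

Apply the min-plus product entry-by-entry:
  C[0][0] = min over k of (A[0][0] + B[0][0] = 5 + 1 = 6, A[0][1] + B[1][0] = 9 + 3 = 12) = 6 (attained at k = 0)
  C[0][1] = min over k of (A[0][0] + B[0][1] = 5 + 9 = 14, A[0][1] + B[1][1] = 9 + 7 = 16) = 14 (attained at k = 0)
  C[1][0] = min over k of (A[1][0] + B[0][0] = 7 + 1 = 8, A[1][1] + B[1][0] = 8 + 3 = 11) = 8 (attained at k = 0)
  C[1][1] = min over k of (A[1][0] + B[0][1] = 7 + 9 = 16, A[1][1] + B[1][1] = 8 + 7 = 15) = 15 (attained at k = 1)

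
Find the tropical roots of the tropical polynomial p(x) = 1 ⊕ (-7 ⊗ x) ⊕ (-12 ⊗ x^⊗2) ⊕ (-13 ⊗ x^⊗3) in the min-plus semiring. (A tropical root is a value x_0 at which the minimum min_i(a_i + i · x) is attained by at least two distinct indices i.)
Roots: {1, 5, 8}

Each tropical root is a break point of the lower envelope of the lines y = a_i + i · x (there are 4 lines, with slopes 0, 1, ..., 3). Only the lines that attain the minimum somewhere contribute to roots; other lines are dominated. Here the surviving (envelope) indices are i = 3, i = 2, i = 1, i = 0.
Intersections between consecutive envelope lines give the roots: for adjacent envelope indices i < j the intersection is x = (a_i − a_j) / (j − i). Reading off the sorted break points: {1, 5, 8}.
Verification: at each break x_0, at least two indices attain the minimum of min_i(a_i + i · x_0).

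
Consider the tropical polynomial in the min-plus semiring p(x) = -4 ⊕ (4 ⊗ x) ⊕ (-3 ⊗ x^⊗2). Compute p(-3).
p(-3) = -9

A tropical monomial a ⊗ x^⊗i evaluates to a + i · x. Evaluating each term at x = -3:
  Term 0 contributes -4 + 0 · -3 = -4
  Term 1 contributes 4 + 1 · -3 = 1
  Term 2 contributes -3 + 2 · -3 = -9
p(-3) = ⊕ of these = min[-4, 1, -9] = -9.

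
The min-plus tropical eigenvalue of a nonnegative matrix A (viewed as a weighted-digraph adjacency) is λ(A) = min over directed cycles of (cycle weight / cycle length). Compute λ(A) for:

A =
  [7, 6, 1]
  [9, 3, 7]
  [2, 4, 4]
λ(A) = 3/2

Enumerate directed cycles and compute their means (weight / length). Sample:
  cycle 0 → 0: weight = 7, length = 1, mean = 7/1 ≈ 7.000
  cycle 1 → 1: weight = 3, length = 1, mean = 3/1 ≈ 3.000
  cycle 2 → 2: weight = 4, length = 1, mean = 4/1 ≈ 4.000
  cycle 0 → 1 → 0: weight = 15, length = 2, mean = 15/2 ≈ 7.500
  cycle 0 → 2 → 0: weight = 3, length = 2, mean = 3/2 ≈ 1.500
  cycle 1 → 0 → 1: weight = 15, length = 2, mean = 15/2 ≈ 7.500
Minimum mean = 1.500, attained e.g. along the cycle 0 → 2 → 0 with weight 3 and length 2. So λ(A) = 3/2 = 3/2.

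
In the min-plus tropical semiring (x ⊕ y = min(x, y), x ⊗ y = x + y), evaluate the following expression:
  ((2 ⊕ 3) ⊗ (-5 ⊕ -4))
((2 ⊕ 3) ⊗ (-5 ⊕ -4)) = -3

Expand innermost to outermost. Recall ⊕ takes the minimum of its arguments and ⊗ takes their sum. Working out the expression ((2 ⊕ 3) ⊗ (-5 ⊕ -4)) gives -3.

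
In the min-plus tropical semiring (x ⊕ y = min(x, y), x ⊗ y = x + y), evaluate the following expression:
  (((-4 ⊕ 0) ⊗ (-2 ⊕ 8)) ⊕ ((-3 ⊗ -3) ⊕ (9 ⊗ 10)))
(((-4 ⊕ 0) ⊗ (-2 ⊕ 8)) ⊕ ((-3 ⊗ -3) ⊕ (9 ⊗ 10))) = -6

Expand innermost to outermost. Recall ⊕ takes the minimum of its arguments and ⊗ takes their sum. Working out the expression (((-4 ⊕ 0) ⊗ (-2 ⊕ 8)) ⊕ ((-3 ⊗ -3) ⊕ (9 ⊗ 10))) gives -6.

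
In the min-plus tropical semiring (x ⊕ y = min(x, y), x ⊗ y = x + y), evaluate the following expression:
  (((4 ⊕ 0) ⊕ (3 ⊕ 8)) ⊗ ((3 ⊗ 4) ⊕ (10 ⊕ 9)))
(((4 ⊕ 0) ⊕ (3 ⊕ 8)) ⊗ ((3 ⊗ 4) ⊕ (10 ⊕ 9))) = 7

Expand innermost to outermost. Recall ⊕ takes the minimum of its arguments and ⊗ takes their sum. Working out the expression (((4 ⊕ 0) ⊕ (3 ⊕ 8)) ⊗ ((3 ⊗ 4) ⊕ (10 ⊕ 9))) gives 7.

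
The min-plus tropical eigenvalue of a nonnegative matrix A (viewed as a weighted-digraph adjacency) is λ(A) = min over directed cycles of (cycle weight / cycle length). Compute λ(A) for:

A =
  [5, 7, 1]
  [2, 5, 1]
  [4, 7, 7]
λ(A) = 5/2

Enumerate directed cycles and compute their means (weight / length). Sample:
  cycle 0 → 0: weight = 5, length = 1, mean = 5/1 ≈ 5.000
  cycle 1 → 1: weight = 5, length = 1, mean = 5/1 ≈ 5.000
  cycle 2 → 2: weight = 7, length = 1, mean = 7/1 ≈ 7.000
  cycle 0 → 1 → 0: weight = 9, length = 2, mean = 9/2 ≈ 4.500
  cycle 0 → 2 → 0: weight = 5, length = 2, mean = 5/2 ≈ 2.500
  cycle 1 → 0 → 1: weight = 9, length = 2, mean = 9/2 ≈ 4.500
Minimum mean = 2.500, attained e.g. along the cycle 0 → 2 → 0 with weight 5 and length 2. So λ(A) = 5/2 = 5/2.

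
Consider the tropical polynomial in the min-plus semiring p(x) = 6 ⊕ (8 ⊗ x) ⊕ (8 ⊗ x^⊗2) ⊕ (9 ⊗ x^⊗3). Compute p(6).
p(6) = 6

A tropical monomial a ⊗ x^⊗i evaluates to a + i · x. Evaluating each term at x = 6:
  Term 0 contributes 6 + 0 · 6 = 6
  Term 1 contributes 8 + 1 · 6 = 14
  Term 2 contributes 8 + 2 · 6 = 20
  Term 3 contributes 9 + 3 · 6 = 27
p(6) = ⊕ of these = min[6, 14, 20, 27] = 6.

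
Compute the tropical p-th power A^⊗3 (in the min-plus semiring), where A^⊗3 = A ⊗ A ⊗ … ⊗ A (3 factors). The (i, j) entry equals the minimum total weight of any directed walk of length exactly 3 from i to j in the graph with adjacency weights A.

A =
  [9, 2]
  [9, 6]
A^⊗3 =
  [17, 13]
  [20, 17]

Each entry (A^⊗3)_ij equals the minimum over all length-3 walks i = v_0 → v_1 → … → v_3 = j of Σ_t A[v_t][v_{t+1}]. For example, for (i, j) = (0, 1) we minimise over 4 possible intermediate vertex sequences; the minimum is 13, attained along the walk 0 → 1 → 0 → 1.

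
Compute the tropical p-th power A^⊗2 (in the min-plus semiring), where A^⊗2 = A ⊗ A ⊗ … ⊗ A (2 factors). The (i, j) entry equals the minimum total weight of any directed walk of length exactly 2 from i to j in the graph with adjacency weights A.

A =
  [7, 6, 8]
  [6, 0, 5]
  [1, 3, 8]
A^⊗2 =
  [9, 6, 11]
  [6, 0, 5]
  [8, 3, 8]

Each entry (A^⊗2)_ij equals the minimum over all length-2 walks i = v_0 → v_1 → … → v_2 = j of Σ_t A[v_t][v_{t+1}]. For example, for (i, j) = (0, 2) we minimise over 3 possible intermediate vertex sequences; the minimum is 11, attained along the walk 0 → 1 → 2.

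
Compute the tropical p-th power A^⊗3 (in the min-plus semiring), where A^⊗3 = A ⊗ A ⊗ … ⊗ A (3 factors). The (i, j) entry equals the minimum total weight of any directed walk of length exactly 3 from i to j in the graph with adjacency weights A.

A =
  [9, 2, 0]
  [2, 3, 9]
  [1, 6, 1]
A^⊗3 =
  [2, 3, 1]
  [3, 7, 3]
  [2, 4, 2]

Each entry (A^⊗3)_ij equals the minimum over all length-3 walks i = v_0 → v_1 → … → v_3 = j of Σ_t A[v_t][v_{t+1}]. For example, for (i, j) = (0, 2) we minimise over 9 possible intermediate vertex sequences; the minimum is 1, attained along the walk 0 → 2 → 0 → 2.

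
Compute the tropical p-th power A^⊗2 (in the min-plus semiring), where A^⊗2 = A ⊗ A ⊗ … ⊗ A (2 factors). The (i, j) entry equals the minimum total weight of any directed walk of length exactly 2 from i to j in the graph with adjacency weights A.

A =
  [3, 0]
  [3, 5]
A^⊗2 =
  [3, 3]
  [6, 3]

Each entry (A^⊗2)_ij equals the minimum over all length-2 walks i = v_0 → v_1 → … → v_2 = j of Σ_t A[v_t][v_{t+1}]. For example, for (i, j) = (0, 1) we minimise over 2 possible intermediate vertex sequences; the minimum is 3, attained along the walk 0 → 0 → 1.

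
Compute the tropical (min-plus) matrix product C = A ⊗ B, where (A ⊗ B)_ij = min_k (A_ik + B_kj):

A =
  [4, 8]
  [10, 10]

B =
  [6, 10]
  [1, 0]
A ⊗ B =
  [9, 8]
  [11, 10]

Apply the min-plus product entry-by-entry:
  C[0][0] = min over k of (A[0][0] + B[0][0] = 4 + 6 = 10, A[0][1] + B[1][0] = 8 + 1 = 9) = 9 (attained at k = 1)
  C[0][1] = min over k of (A[0][0] + B[0][1] = 4 + 10 = 14, A[0][1] + B[1][1] = 8 + 0 = 8) = 8 (attained at k = 1)
  C[1][0] = min over k of (A[1][0] + B[0][0] = 10 + 6 = 16, A[1][1] + B[1][0] = 10 + 1 = 11) = 11 (attained at k = 1)
  C[1][1] = min over k of (A[1][0] + B[0][1] = 10 + 10 = 20, A[1][1] + B[1][1] = 10 + 0 = 10) = 10 (attained at k = 1)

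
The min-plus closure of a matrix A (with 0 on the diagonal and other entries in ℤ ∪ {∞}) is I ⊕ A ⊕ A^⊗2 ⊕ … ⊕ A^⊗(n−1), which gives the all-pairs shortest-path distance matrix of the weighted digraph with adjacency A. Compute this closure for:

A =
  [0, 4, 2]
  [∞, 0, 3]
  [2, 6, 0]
Closure =
  [0, 4, 2]
  [5, 0, 3]
  [2, 6, 0]

This is the Floyd-Warshall all-pairs shortest-path computation. For each intermediate vertex k = 0, 1, …, 2, update dist[i][j] ← min(dist[i][j], dist[i][k] + dist[k][j]). The final matrix gives, for each (i, j), the minimum total weight of any directed path from i to j (possibly empty when i = j).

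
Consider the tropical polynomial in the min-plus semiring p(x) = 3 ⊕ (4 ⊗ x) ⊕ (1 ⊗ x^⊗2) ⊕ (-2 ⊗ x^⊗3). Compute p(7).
p(7) = 3

A tropical monomial a ⊗ x^⊗i evaluates to a + i · x. Evaluating each term at x = 7:
  Term 0 contributes 3 + 0 · 7 = 3
  Term 1 contributes 4 + 1 · 7 = 11
  Term 2 contributes 1 + 2 · 7 = 15
  Term 3 contributes -2 + 3 · 7 = 19
p(7) = ⊕ of these = min[3, 11, 15, 19] = 3.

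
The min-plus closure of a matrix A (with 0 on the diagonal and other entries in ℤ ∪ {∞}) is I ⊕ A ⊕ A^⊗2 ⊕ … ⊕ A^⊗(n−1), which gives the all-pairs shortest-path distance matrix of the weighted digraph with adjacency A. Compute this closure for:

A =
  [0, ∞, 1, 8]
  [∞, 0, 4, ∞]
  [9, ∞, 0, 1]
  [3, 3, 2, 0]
Closure =
  [0, 5, 1, 2]
  [8, 0, 4, 5]
  [4, 4, 0, 1]
  [3, 3, 2, 0]

This is the Floyd-Warshall all-pairs shortest-path computation. For each intermediate vertex k = 0, 1, …, 3, update dist[i][j] ← min(dist[i][j], dist[i][k] + dist[k][j]). The final matrix gives, for each (i, j), the minimum total weight of any directed path from i to j (possibly empty when i = j).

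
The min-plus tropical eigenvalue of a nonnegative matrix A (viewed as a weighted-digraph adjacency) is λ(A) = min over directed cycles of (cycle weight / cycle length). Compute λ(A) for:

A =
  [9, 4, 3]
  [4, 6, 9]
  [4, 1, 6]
λ(A) = 8/3

Enumerate directed cycles and compute their means (weight / length). Sample:
  cycle 0 → 0: weight = 9, length = 1, mean = 9/1 ≈ 9.000
  cycle 1 → 1: weight = 6, length = 1, mean = 6/1 ≈ 6.000
  cycle 2 → 2: weight = 6, length = 1, mean = 6/1 ≈ 6.000
  cycle 0 → 1 → 0: weight = 8, length = 2, mean = 8/2 ≈ 4.000
  cycle 0 → 2 → 0: weight = 7, length = 2, mean = 7/2 ≈ 3.500
  cycle 1 → 0 → 1: weight = 8, length = 2, mean = 8/2 ≈ 4.000
Minimum mean = 2.667, attained e.g. along the cycle 0 → 2 → 1 → 0 with weight 8 and length 3. So λ(A) = 8/3 = 8/3.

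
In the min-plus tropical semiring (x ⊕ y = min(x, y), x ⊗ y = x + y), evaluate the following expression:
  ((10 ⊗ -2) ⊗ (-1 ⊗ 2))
((10 ⊗ -2) ⊗ (-1 ⊗ 2)) = 9

Expand innermost to outermost. Recall ⊕ takes the minimum of its arguments and ⊗ takes their sum. Working out the expression ((10 ⊗ -2) ⊗ (-1 ⊗ 2)) gives 9.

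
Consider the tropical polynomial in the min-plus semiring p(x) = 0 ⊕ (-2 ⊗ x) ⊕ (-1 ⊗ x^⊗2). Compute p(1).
p(1) = -1

A tropical monomial a ⊗ x^⊗i evaluates to a + i · x. Evaluating each term at x = 1:
  Term 0 contributes 0 + 0 · 1 = 0
  Term 1 contributes -2 + 1 · 1 = -1
  Term 2 contributes -1 + 2 · 1 = 1
p(1) = ⊕ of these = min[0, -1, 1] = -1.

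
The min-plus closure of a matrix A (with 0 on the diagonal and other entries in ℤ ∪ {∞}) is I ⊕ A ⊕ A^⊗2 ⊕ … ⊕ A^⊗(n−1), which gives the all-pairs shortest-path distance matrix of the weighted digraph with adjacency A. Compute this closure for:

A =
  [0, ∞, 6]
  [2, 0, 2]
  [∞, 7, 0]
Closure =
  [0, 13, 6]
  [2, 0, 2]
  [9, 7, 0]

This is the Floyd-Warshall all-pairs shortest-path computation. For each intermediate vertex k = 0, 1, …, 2, update dist[i][j] ← min(dist[i][j], dist[i][k] + dist[k][j]). The final matrix gives, for each (i, j), the minimum total weight of any directed path from i to j (possibly empty when i = j).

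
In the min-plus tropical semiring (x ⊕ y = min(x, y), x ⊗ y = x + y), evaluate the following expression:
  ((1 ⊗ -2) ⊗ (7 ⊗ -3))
((1 ⊗ -2) ⊗ (7 ⊗ -3)) = 3

Expand innermost to outermost. Recall ⊕ takes the minimum of its arguments and ⊗ takes their sum. Working out the expression ((1 ⊗ -2) ⊗ (7 ⊗ -3)) gives 3.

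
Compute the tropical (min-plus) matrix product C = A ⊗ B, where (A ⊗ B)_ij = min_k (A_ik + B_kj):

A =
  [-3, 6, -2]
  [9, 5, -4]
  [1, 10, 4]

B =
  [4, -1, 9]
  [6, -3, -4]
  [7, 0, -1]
A ⊗ B =
  [1, -4, -3]
  [3, -4, -5]
  [5, 0, 3]

Apply the min-plus product entry-by-entry:
  C[0][0] = min over k of (A[0][0] + B[0][0] = -3 + 4 = 1, A[0][1] + B[1][0] = 6 + 6 = 12, A[0][2] + B[2][0] = -2 + 7 = 5) = 1 (attained at k = 0)
  C[0][1] = min over k of (A[0][0] + B[0][1] = -3 + -1 = -4, A[0][1] + B[1][1] = 6 + -3 = 3, A[0][2] + B[2][1] = -2 + 0 = -2) = -4 (attained at k = 0)
  C[0][2] = min over k of (A[0][0] + B[0][2] = -3 + 9 = 6, A[0][1] + B[1][2] = 6 + -4 = 2, A[0][2] + B[2][2] = -2 + -1 = -3) = -3 (attained at k = 2)
  C[1][0] = min over k of (A[1][0] + B[0][0] = 9 + 4 = 13, A[1][1] + B[1][0] = 5 + 6 = 11, A[1][2] + B[2][0] = -4 + 7 = 3) = 3 (attained at k = 2)
  C[1][1] = min over k of (A[1][0] + B[0][1] = 9 + -1 = 8, A[1][1] + B[1][1] = 5 + -3 = 2, A[1][2] + B[2][1] = -4 + 0 = -4) = -4 (attained at k = 2)
  C[1][2] = min over k of (A[1][0] + B[0][2] = 9 + 9 = 18, A[1][1] + B[1][2] = 5 + -4 = 1, A[1][2] + B[2][2] = -4 + -1 = -5) = -5 (attained at k = 2)
  C[2][0] = min over k of (A[2][0] + B[0][0] = 1 + 4 = 5, A[2][1] + B[1][0] = 10 + 6 = 16, A[2][2] + B[2][0] = 4 + 7 = 11) = 5 (attained at k = 0)
  C[2][1] = min over k of (A[2][0] + B[0][1] = 1 + -1 = 0, A[2][1] + B[1][1] = 10 + -3 = 7, A[2][2] + B[2][1] = 4 + 0 = 4) = 0 (attained at k = 0)
  C[2][2] = min over k of (A[2][0] + B[0][2] = 1 + 9 = 10, A[2][1] + B[1][2] = 10 + -4 = 6, A[2][2] + B[2][2] = 4 + -1 = 3) = 3 (attained at k = 2)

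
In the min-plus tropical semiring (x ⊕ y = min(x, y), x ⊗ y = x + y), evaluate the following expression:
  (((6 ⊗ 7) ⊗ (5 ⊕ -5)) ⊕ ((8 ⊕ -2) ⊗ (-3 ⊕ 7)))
(((6 ⊗ 7) ⊗ (5 ⊕ -5)) ⊕ ((8 ⊕ -2) ⊗ (-3 ⊕ 7))) = -5

Expand innermost to outermost. Recall ⊕ takes the minimum of its arguments and ⊗ takes their sum. Working out the expression (((6 ⊗ 7) ⊗ (5 ⊕ -5)) ⊕ ((8 ⊕ -2) ⊗ (-3 ⊕ 7))) gives -5.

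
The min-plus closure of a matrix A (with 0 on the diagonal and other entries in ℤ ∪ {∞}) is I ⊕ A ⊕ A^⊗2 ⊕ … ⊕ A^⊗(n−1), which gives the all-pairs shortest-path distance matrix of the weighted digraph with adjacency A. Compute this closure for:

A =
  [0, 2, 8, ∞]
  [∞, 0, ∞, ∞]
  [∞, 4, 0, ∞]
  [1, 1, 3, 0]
Closure =
  [0, 2, 8, ∞]
  [∞, 0, ∞, ∞]
  [∞, 4, 0, ∞]
  [1, 1, 3, 0]

This is the Floyd-Warshall all-pairs shortest-path computation. For each intermediate vertex k = 0, 1, …, 3, update dist[i][j] ← min(dist[i][j], dist[i][k] + dist[k][j]). The final matrix gives, for each (i, j), the minimum total weight of any directed path from i to j (possibly empty when i = j).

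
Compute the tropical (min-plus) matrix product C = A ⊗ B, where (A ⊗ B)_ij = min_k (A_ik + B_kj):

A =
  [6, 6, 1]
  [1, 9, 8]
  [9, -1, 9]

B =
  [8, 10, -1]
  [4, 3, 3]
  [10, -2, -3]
A ⊗ B =
  [10, -1, -2]
  [9, 6, 0]
  [3, 2, 2]

Apply the min-plus product entry-by-entry:
  C[0][0] = min over k of (A[0][0] + B[0][0] = 6 + 8 = 14, A[0][1] + B[1][0] = 6 + 4 = 10, A[0][2] + B[2][0] = 1 + 10 = 11) = 10 (attained at k = 1)
  C[0][1] = min over k of (A[0][0] + B[0][1] = 6 + 10 = 16, A[0][1] + B[1][1] = 6 + 3 = 9, A[0][2] + B[2][1] = 1 + -2 = -1) = -1 (attained at k = 2)
  C[0][2] = min over k of (A[0][0] + B[0][2] = 6 + -1 = 5, A[0][1] + B[1][2] = 6 + 3 = 9, A[0][2] + B[2][2] = 1 + -3 = -2) = -2 (attained at k = 2)
  C[1][0] = min over k of (A[1][0] + B[0][0] = 1 + 8 = 9, A[1][1] + B[1][0] = 9 + 4 = 13, A[1][2] + B[2][0] = 8 + 10 = 18) = 9 (attained at k = 0)
  C[1][1] = min over k of (A[1][0] + B[0][1] = 1 + 10 = 11, A[1][1] + B[1][1] = 9 + 3 = 12, A[1][2] + B[2][1] = 8 + -2 = 6) = 6 (attained at k = 2)
  C[1][2] = min over k of (A[1][0] + B[0][2] = 1 + -1 = 0, A[1][1] + B[1][2] = 9 + 3 = 12, A[1][2] + B[2][2] = 8 + -3 = 5) = 0 (attained at k = 0)
  C[2][0] = min over k of (A[2][0] + B[0][0] = 9 + 8 = 17, A[2][1] + B[1][0] = -1 + 4 = 3, A[2][2] + B[2][0] = 9 + 10 = 19) = 3 (attained at k = 1)
  C[2][1] = min over k of (A[2][0] + B[0][1] = 9 + 10 = 19, A[2][1] + B[1][1] = -1 + 3 = 2, A[2][2] + B[2][1] = 9 + -2 = 7) = 2 (attained at k = 1)
  C[2][2] = min over k of (A[2][0] + B[0][2] = 9 + -1 = 8, A[2][1] + B[1][2] = -1 + 3 = 2, A[2][2] + B[2][2] = 9 + -3 = 6) = 2 (attained at k = 1)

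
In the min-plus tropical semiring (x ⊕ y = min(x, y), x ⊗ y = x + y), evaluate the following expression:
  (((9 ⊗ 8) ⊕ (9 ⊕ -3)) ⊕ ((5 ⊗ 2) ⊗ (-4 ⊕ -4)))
(((9 ⊗ 8) ⊕ (9 ⊕ -3)) ⊕ ((5 ⊗ 2) ⊗ (-4 ⊕ -4))) = -3

Expand innermost to outermost. Recall ⊕ takes the minimum of its arguments and ⊗ takes their sum. Working out the expression (((9 ⊗ 8) ⊕ (9 ⊕ -3)) ⊕ ((5 ⊗ 2) ⊗ (-4 ⊕ -4))) gives -3.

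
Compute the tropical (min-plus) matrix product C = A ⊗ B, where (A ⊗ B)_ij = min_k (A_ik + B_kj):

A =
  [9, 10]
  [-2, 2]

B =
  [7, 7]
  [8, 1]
A ⊗ B =
  [16, 11]
  [5, 3]

Apply the min-plus product entry-by-entry:
  C[0][0] = min over k of (A[0][0] + B[0][0] = 9 + 7 = 16, A[0][1] + B[1][0] = 10 + 8 = 18) = 16 (attained at k = 0)
  C[0][1] = min over k of (A[0][0] + B[0][1] = 9 + 7 = 16, A[0][1] + B[1][1] = 10 + 1 = 11) = 11 (attained at k = 1)
  C[1][0] = min over k of (A[1][0] + B[0][0] = -2 + 7 = 5, A[1][1] + B[1][0] = 2 + 8 = 10) = 5 (attained at k = 0)
  C[1][1] = min over k of (A[1][0] + B[0][1] = -2 + 7 = 5, A[1][1] + B[1][1] = 2 + 1 = 3) = 3 (attained at k = 1)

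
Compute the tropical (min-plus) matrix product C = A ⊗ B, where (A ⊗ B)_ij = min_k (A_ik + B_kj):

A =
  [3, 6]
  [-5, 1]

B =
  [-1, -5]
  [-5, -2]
A ⊗ B =
  [1, -2]
  [-6, -10]

Apply the min-plus product entry-by-entry:
  C[0][0] = min over k of (A[0][0] + B[0][0] = 3 + -1 = 2, A[0][1] + B[1][0] = 6 + -5 = 1) = 1 (attained at k = 1)
  C[0][1] = min over k of (A[0][0] + B[0][1] = 3 + -5 = -2, A[0][1] + B[1][1] = 6 + -2 = 4) = -2 (attained at k = 0)
  C[1][0] = min over k of (A[1][0] + B[0][0] = -5 + -1 = -6, A[1][1] + B[1][0] = 1 + -5 = -4) = -6 (attained at k = 0)
  C[1][1] = min over k of (A[1][0] + B[0][1] = -5 + -5 = -10, A[1][1] + B[1][1] = 1 + -2 = -1) = -10 (attained at k = 0)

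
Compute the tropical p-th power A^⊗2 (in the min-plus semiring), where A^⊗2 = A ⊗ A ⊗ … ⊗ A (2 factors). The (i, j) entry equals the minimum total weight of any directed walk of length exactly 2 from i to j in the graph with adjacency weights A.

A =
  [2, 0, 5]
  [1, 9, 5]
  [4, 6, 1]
A^⊗2 =
  [1, 2, 5]
  [3, 1, 6]
  [5, 4, 2]

Each entry (A^⊗2)_ij equals the minimum over all length-2 walks i = v_0 → v_1 → … → v_2 = j of Σ_t A[v_t][v_{t+1}]. For example, for (i, j) = (0, 2) we minimise over 3 possible intermediate vertex sequences; the minimum is 5, attained along the walk 0 → 1 → 2.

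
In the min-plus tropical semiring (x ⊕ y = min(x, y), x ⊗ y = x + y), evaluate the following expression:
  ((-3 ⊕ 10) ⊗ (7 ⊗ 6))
((-3 ⊕ 10) ⊗ (7 ⊗ 6)) = 10

Expand innermost to outermost. Recall ⊕ takes the minimum of its arguments and ⊗ takes their sum. Working out the expression ((-3 ⊕ 10) ⊗ (7 ⊗ 6)) gives 10.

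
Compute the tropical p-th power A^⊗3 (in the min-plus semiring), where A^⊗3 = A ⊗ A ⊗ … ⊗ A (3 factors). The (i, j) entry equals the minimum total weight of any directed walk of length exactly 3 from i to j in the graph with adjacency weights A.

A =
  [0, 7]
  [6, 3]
A^⊗3 =
  [0, 7]
  [6, 9]

Each entry (A^⊗3)_ij equals the minimum over all length-3 walks i = v_0 → v_1 → … → v_3 = j of Σ_t A[v_t][v_{t+1}]. For example, for (i, j) = (0, 1) we minimise over 4 possible intermediate vertex sequences; the minimum is 7, attained along the walk 0 → 0 → 0 → 1.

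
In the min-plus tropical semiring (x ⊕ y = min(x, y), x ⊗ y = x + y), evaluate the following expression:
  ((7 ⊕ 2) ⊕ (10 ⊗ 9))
((7 ⊕ 2) ⊕ (10 ⊗ 9)) = 2

Expand innermost to outermost. Recall ⊕ takes the minimum of its arguments and ⊗ takes their sum. Working out the expression ((7 ⊕ 2) ⊕ (10 ⊗ 9)) gives 2.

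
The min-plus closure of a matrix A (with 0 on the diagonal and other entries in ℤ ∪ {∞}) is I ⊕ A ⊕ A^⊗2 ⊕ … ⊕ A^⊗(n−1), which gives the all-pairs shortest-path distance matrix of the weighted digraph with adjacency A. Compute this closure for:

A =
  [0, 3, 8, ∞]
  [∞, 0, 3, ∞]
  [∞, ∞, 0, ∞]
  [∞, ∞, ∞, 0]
Closure =
  [0, 3, 6, ∞]
  [∞, 0, 3, ∞]
  [∞, ∞, 0, ∞]
  [∞, ∞, ∞, 0]

This is the Floyd-Warshall all-pairs shortest-path computation. For each intermediate vertex k = 0, 1, …, 3, update dist[i][j] ← min(dist[i][j], dist[i][k] + dist[k][j]). The final matrix gives, for each (i, j), the minimum total weight of any directed path from i to j (possibly empty when i = j).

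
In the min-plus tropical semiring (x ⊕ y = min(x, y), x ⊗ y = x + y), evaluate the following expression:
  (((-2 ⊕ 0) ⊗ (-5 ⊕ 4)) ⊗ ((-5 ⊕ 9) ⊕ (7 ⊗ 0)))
(((-2 ⊕ 0) ⊗ (-5 ⊕ 4)) ⊗ ((-5 ⊕ 9) ⊕ (7 ⊗ 0))) = -12

Expand innermost to outermost. Recall ⊕ takes the minimum of its arguments and ⊗ takes their sum. Working out the expression (((-2 ⊕ 0) ⊗ (-5 ⊕ 4)) ⊗ ((-5 ⊕ 9) ⊕ (7 ⊗ 0))) gives -12.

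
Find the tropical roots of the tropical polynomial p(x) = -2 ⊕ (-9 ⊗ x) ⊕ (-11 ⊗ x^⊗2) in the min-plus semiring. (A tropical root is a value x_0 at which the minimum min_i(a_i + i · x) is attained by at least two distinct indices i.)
Roots: {2, 7}

Each tropical root is a break point of the lower envelope of the lines y = a_i + i · x (there are 3 lines, with slopes 0, 1, ..., 2). Only the lines that attain the minimum somewhere contribute to roots; other lines are dominated. Here the surviving (envelope) indices are i = 2, i = 1, i = 0.
Intersections between consecutive envelope lines give the roots: for adjacent envelope indices i < j the intersection is x = (a_i − a_j) / (j − i). Reading off the sorted break points: {2, 7}.
Verification: at each break x_0, at least two indices attain the minimum of min_i(a_i + i · x_0).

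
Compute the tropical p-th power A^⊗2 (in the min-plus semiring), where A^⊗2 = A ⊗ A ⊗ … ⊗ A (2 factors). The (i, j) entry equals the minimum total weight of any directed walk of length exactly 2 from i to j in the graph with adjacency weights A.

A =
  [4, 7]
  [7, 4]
A^⊗2 =
  [8, 11]
  [11, 8]

Each entry (A^⊗2)_ij equals the minimum over all length-2 walks i = v_0 → v_1 → … → v_2 = j of Σ_t A[v_t][v_{t+1}]. For example, for (i, j) = (0, 1) we minimise over 2 possible intermediate vertex sequences; the minimum is 11, attained along the walk 0 → 0 → 1.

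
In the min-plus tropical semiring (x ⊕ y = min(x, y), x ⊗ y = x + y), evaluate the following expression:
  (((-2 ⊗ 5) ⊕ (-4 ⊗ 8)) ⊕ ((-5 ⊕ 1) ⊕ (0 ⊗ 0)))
(((-2 ⊗ 5) ⊕ (-4 ⊗ 8)) ⊕ ((-5 ⊕ 1) ⊕ (0 ⊗ 0))) = -5

Expand innermost to outermost. Recall ⊕ takes the minimum of its arguments and ⊗ takes their sum. Working out the expression (((-2 ⊗ 5) ⊕ (-4 ⊗ 8)) ⊕ ((-5 ⊕ 1) ⊕ (0 ⊗ 0))) gives -5.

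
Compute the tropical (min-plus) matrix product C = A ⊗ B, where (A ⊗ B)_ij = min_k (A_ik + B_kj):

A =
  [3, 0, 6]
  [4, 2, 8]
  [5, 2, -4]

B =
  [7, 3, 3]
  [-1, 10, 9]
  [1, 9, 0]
A ⊗ B =
  [-1, 6, 6]
  [1, 7, 7]
  [-3, 5, -4]

Apply the min-plus product entry-by-entry:
  C[0][0] = min over k of (A[0][0] + B[0][0] = 3 + 7 = 10, A[0][1] + B[1][0] = 0 + -1 = -1, A[0][2] + B[2][0] = 6 + 1 = 7) = -1 (attained at k = 1)
  C[0][1] = min over k of (A[0][0] + B[0][1] = 3 + 3 = 6, A[0][1] + B[1][1] = 0 + 10 = 10, A[0][2] + B[2][1] = 6 + 9 = 15) = 6 (attained at k = 0)
  C[0][2] = min over k of (A[0][0] + B[0][2] = 3 + 3 = 6, A[0][1] + B[1][2] = 0 + 9 = 9, A[0][2] + B[2][2] = 6 + 0 = 6) = 6 (attained at k = 0)
  C[1][0] = min over k of (A[1][0] + B[0][0] = 4 + 7 = 11, A[1][1] + B[1][0] = 2 + -1 = 1, A[1][2] + B[2][0] = 8 + 1 = 9) = 1 (attained at k = 1)
  C[1][1] = min over k of (A[1][0] + B[0][1] = 4 + 3 = 7, A[1][1] + B[1][1] = 2 + 10 = 12, A[1][2] + B[2][1] = 8 + 9 = 17) = 7 (attained at k = 0)
  C[1][2] = min over k of (A[1][0] + B[0][2] = 4 + 3 = 7, A[1][1] + B[1][2] = 2 + 9 = 11, A[1][2] + B[2][2] = 8 + 0 = 8) = 7 (attained at k = 0)
  C[2][0] = min over k of (A[2][0] + B[0][0] = 5 + 7 = 12, A[2][1] + B[1][0] = 2 + -1 = 1, A[2][2] + B[2][0] = -4 + 1 = -3) = -3 (attained at k = 2)
  C[2][1] = min over k of (A[2][0] + B[0][1] = 5 + 3 = 8, A[2][1] + B[1][1] = 2 + 10 = 12, A[2][2] + B[2][1] = -4 + 9 = 5) = 5 (attained at k = 2)
  C[2][2] = min over k of (A[2][0] + B[0][2] = 5 + 3 = 8, A[2][1] + B[1][2] = 2 + 9 = 11, A[2][2] + B[2][2] = -4 + 0 = -4) = -4 (attained at k = 2)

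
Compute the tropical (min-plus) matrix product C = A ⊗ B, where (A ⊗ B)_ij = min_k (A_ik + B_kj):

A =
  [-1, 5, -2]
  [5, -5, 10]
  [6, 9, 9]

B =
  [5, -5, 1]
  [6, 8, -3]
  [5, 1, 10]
A ⊗ B =
  [3, -6, 0]
  [1, 0, -8]
  [11, 1, 6]

Apply the min-plus product entry-by-entry:
  C[0][0] = min over k of (A[0][0] + B[0][0] = -1 + 5 = 4, A[0][1] + B[1][0] = 5 + 6 = 11, A[0][2] + B[2][0] = -2 + 5 = 3) = 3 (attained at k = 2)
  C[0][1] = min over k of (A[0][0] + B[0][1] = -1 + -5 = -6, A[0][1] + B[1][1] = 5 + 8 = 13, A[0][2] + B[2][1] = -2 + 1 = -1) = -6 (attained at k = 0)
  C[0][2] = min over k of (A[0][0] + B[0][2] = -1 + 1 = 0, A[0][1] + B[1][2] = 5 + -3 = 2, A[0][2] + B[2][2] = -2 + 10 = 8) = 0 (attained at k = 0)
  C[1][0] = min over k of (A[1][0] + B[0][0] = 5 + 5 = 10, A[1][1] + B[1][0] = -5 + 6 = 1, A[1][2] + B[2][0] = 10 + 5 = 15) = 1 (attained at k = 1)
  C[1][1] = min over k of (A[1][0] + B[0][1] = 5 + -5 = 0, A[1][1] + B[1][1] = -5 + 8 = 3, A[1][2] + B[2][1] = 10 + 1 = 11) = 0 (attained at k = 0)
  C[1][2] = min over k of (A[1][0] + B[0][2] = 5 + 1 = 6, A[1][1] + B[1][2] = -5 + -3 = -8, A[1][2] + B[2][2] = 10 + 10 = 20) = -8 (attained at k = 1)
  C[2][0] = min over k of (A[2][0] + B[0][0] = 6 + 5 = 11, A[2][1] + B[1][0] = 9 + 6 = 15, A[2][2] + B[2][0] = 9 + 5 = 14) = 11 (attained at k = 0)
  C[2][1] = min over k of (A[2][0] + B[0][1] = 6 + -5 = 1, A[2][1] + B[1][1] = 9 + 8 = 17, A[2][2] + B[2][1] = 9 + 1 = 10) = 1 (attained at k = 0)
  C[2][2] = min over k of (A[2][0] + B[0][2] = 6 + 1 = 7, A[2][1] + B[1][2] = 9 + -3 = 6, A[2][2] + B[2][2] = 9 + 10 = 19) = 6 (attained at k = 1)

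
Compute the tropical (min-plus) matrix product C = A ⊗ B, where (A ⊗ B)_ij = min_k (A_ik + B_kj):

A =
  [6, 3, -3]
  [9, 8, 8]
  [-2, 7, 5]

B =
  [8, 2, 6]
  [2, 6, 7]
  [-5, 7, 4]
A ⊗ B =
  [-8, 4, 1]
  [3, 11, 12]
  [0, 0, 4]

Apply the min-plus product entry-by-entry:
  C[0][0] = min over k of (A[0][0] + B[0][0] = 6 + 8 = 14, A[0][1] + B[1][0] = 3 + 2 = 5, A[0][2] + B[2][0] = -3 + -5 = -8) = -8 (attained at k = 2)
  C[0][1] = min over k of (A[0][0] + B[0][1] = 6 + 2 = 8, A[0][1] + B[1][1] = 3 + 6 = 9, A[0][2] + B[2][1] = -3 + 7 = 4) = 4 (attained at k = 2)
  C[0][2] = min over k of (A[0][0] + B[0][2] = 6 + 6 = 12, A[0][1] + B[1][2] = 3 + 7 = 10, A[0][2] + B[2][2] = -3 + 4 = 1) = 1 (attained at k = 2)
  C[1][0] = min over k of (A[1][0] + B[0][0] = 9 + 8 = 17, A[1][1] + B[1][0] = 8 + 2 = 10, A[1][2] + B[2][0] = 8 + -5 = 3) = 3 (attained at k = 2)
  C[1][1] = min over k of (A[1][0] + B[0][1] = 9 + 2 = 11, A[1][1] + B[1][1] = 8 + 6 = 14, A[1][2] + B[2][1] = 8 + 7 = 15) = 11 (attained at k = 0)
  C[1][2] = min over k of (A[1][0] + B[0][2] = 9 + 6 = 15, A[1][1] + B[1][2] = 8 + 7 = 15, A[1][2] + B[2][2] = 8 + 4 = 12) = 12 (attained at k = 2)
  C[2][0] = min over k of (A[2][0] + B[0][0] = -2 + 8 = 6, A[2][1] + B[1][0] = 7 + 2 = 9, A[2][2] + B[2][0] = 5 + -5 = 0) = 0 (attained at k = 2)
  C[2][1] = min over k of (A[2][0] + B[0][1] = -2 + 2 = 0, A[2][1] + B[1][1] = 7 + 6 = 13, A[2][2] + B[2][1] = 5 + 7 = 12) = 0 (attained at k = 0)
  C[2][2] = min over k of (A[2][0] + B[0][2] = -2 + 6 = 4, A[2][1] + B[1][2] = 7 + 7 = 14, A[2][2] + B[2][2] = 5 + 4 = 9) = 4 (attained at k = 0)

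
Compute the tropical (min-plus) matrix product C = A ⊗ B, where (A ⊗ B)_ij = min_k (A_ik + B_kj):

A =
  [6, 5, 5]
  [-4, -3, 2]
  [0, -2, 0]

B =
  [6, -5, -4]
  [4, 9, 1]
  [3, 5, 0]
A ⊗ B =
  [8, 1, 2]
  [1, -9, -8]
  [2, -5, -4]

Apply the min-plus product entry-by-entry:
  C[0][0] = min over k of (A[0][0] + B[0][0] = 6 + 6 = 12, A[0][1] + B[1][0] = 5 + 4 = 9, A[0][2] + B[2][0] = 5 + 3 = 8) = 8 (attained at k = 2)
  C[0][1] = min over k of (A[0][0] + B[0][1] = 6 + -5 = 1, A[0][1] + B[1][1] = 5 + 9 = 14, A[0][2] + B[2][1] = 5 + 5 = 10) = 1 (attained at k = 0)
  C[0][2] = min over k of (A[0][0] + B[0][2] = 6 + -4 = 2, A[0][1] + B[1][2] = 5 + 1 = 6, A[0][2] + B[2][2] = 5 + 0 = 5) = 2 (attained at k = 0)
  C[1][0] = min over k of (A[1][0] + B[0][0] = -4 + 6 = 2, A[1][1] + B[1][0] = -3 + 4 = 1, A[1][2] + B[2][0] = 2 + 3 = 5) = 1 (attained at k = 1)
  C[1][1] = min over k of (A[1][0] + B[0][1] = -4 + -5 = -9, A[1][1] + B[1][1] = -3 + 9 = 6, A[1][2] + B[2][1] = 2 + 5 = 7) = -9 (attained at k = 0)
  C[1][2] = min over k of (A[1][0] + B[0][2] = -4 + -4 = -8, A[1][1] + B[1][2] = -3 + 1 = -2, A[1][2] + B[2][2] = 2 + 0 = 2) = -8 (attained at k = 0)
  C[2][0] = min over k of (A[2][0] + B[0][0] = 0 + 6 = 6, A[2][1] + B[1][0] = -2 + 4 = 2, A[2][2] + B[2][0] = 0 + 3 = 3) = 2 (attained at k = 1)
  C[2][1] = min over k of (A[2][0] + B[0][1] = 0 + -5 = -5, A[2][1] + B[1][1] = -2 + 9 = 7, A[2][2] + B[2][1] = 0 + 5 = 5) = -5 (attained at k = 0)
  C[2][2] = min over k of (A[2][0] + B[0][2] = 0 + -4 = -4, A[2][1] + B[1][2] = -2 + 1 = -1, A[2][2] + B[2][2] = 0 + 0 = 0) = -4 (attained at k = 0)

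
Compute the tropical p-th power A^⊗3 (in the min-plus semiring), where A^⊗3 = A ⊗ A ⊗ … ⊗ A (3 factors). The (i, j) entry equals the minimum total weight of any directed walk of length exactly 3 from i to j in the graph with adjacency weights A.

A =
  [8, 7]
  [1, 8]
A^⊗3 =
  [16, 15]
  [9, 16]

Each entry (A^⊗3)_ij equals the minimum over all length-3 walks i = v_0 → v_1 → … → v_3 = j of Σ_t A[v_t][v_{t+1}]. For example, for (i, j) = (0, 1) we minimise over 4 possible intermediate vertex sequences; the minimum is 15, attained along the walk 0 → 1 → 0 → 1.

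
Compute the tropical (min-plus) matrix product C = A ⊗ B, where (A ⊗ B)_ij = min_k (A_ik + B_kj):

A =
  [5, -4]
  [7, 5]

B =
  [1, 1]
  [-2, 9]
A ⊗ B =
  [-6, 5]
  [3, 8]

Apply the min-plus product entry-by-entry:
  C[0][0] = min over k of (A[0][0] + B[0][0] = 5 + 1 = 6, A[0][1] + B[1][0] = -4 + -2 = -6) = -6 (attained at k = 1)
  C[0][1] = min over k of (A[0][0] + B[0][1] = 5 + 1 = 6, A[0][1] + B[1][1] = -4 + 9 = 5) = 5 (attained at k = 1)
  C[1][0] = min over k of (A[1][0] + B[0][0] = 7 + 1 = 8, A[1][1] + B[1][0] = 5 + -2 = 3) = 3 (attained at k = 1)
  C[1][1] = min over k of (A[1][0] + B[0][1] = 7 + 1 = 8, A[1][1] + B[1][1] = 5 + 9 = 14) = 8 (attained at k = 0)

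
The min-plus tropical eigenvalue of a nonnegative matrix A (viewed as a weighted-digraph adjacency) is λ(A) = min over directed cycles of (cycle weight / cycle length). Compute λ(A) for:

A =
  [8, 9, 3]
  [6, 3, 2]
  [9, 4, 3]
λ(A) = 3

Enumerate directed cycles and compute their means (weight / length). Sample:
  cycle 0 → 0: weight = 8, length = 1, mean = 8/1 ≈ 8.000
  cycle 1 → 1: weight = 3, length = 1, mean = 3/1 ≈ 3.000
  cycle 2 → 2: weight = 3, length = 1, mean = 3/1 ≈ 3.000
  cycle 0 → 1 → 0: weight = 15, length = 2, mean = 15/2 ≈ 7.500
  cycle 0 → 2 → 0: weight = 12, length = 2, mean = 12/2 ≈ 6.000
  cycle 1 → 0 → 1: weight = 15, length = 2, mean = 15/2 ≈ 7.500
Minimum mean = 3.000, attained e.g. along the cycle 1 → 1 with weight 3 and length 1. So λ(A) = 3/1 = 3.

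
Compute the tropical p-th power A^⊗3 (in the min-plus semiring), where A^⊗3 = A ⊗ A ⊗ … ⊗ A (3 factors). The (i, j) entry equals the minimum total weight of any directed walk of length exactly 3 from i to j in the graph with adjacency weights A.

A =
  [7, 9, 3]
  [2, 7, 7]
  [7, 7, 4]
A^⊗3 =
  [12, 14, 11]
  [12, 12, 9]
  [13, 15, 12]

Each entry (A^⊗3)_ij equals the minimum over all length-3 walks i = v_0 → v_1 → … → v_3 = j of Σ_t A[v_t][v_{t+1}]. For example, for (i, j) = (0, 2) we minimise over 9 possible intermediate vertex sequences; the minimum is 11, attained along the walk 0 → 2 → 2 → 2.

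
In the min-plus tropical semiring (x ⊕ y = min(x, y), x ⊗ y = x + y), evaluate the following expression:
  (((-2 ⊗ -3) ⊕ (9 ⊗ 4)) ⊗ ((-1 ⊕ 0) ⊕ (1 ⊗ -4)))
(((-2 ⊗ -3) ⊕ (9 ⊗ 4)) ⊗ ((-1 ⊕ 0) ⊕ (1 ⊗ -4))) = -8

Expand innermost to outermost. Recall ⊕ takes the minimum of its arguments and ⊗ takes their sum. Working out the expression (((-2 ⊗ -3) ⊕ (9 ⊗ 4)) ⊗ ((-1 ⊕ 0) ⊕ (1 ⊗ -4))) gives -8.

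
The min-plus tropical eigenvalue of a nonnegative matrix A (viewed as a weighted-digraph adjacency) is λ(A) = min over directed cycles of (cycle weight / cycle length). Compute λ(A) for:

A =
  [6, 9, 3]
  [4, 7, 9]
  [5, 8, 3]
λ(A) = 3

Enumerate directed cycles and compute their means (weight / length). Sample:
  cycle 0 → 0: weight = 6, length = 1, mean = 6/1 ≈ 6.000
  cycle 1 → 1: weight = 7, length = 1, mean = 7/1 ≈ 7.000
  cycle 2 → 2: weight = 3, length = 1, mean = 3/1 ≈ 3.000
  cycle 0 → 1 → 0: weight = 13, length = 2, mean = 13/2 ≈ 6.500
  cycle 0 → 2 → 0: weight = 8, length = 2, mean = 8/2 ≈ 4.000
  cycle 1 → 0 → 1: weight = 13, length = 2, mean = 13/2 ≈ 6.500
Minimum mean = 3.000, attained e.g. along the cycle 2 → 2 with weight 3 and length 1. So λ(A) = 3/1 = 3.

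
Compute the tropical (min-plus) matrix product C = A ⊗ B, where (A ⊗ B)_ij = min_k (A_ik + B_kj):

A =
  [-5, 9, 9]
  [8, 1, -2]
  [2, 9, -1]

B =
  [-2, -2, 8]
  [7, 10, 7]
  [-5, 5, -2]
A ⊗ B =
  [-7, -7, 3]
  [-7, 3, -4]
  [-6, 0, -3]

Apply the min-plus product entry-by-entry:
  C[0][0] = min over k of (A[0][0] + B[0][0] = -5 + -2 = -7, A[0][1] + B[1][0] = 9 + 7 = 16, A[0][2] + B[2][0] = 9 + -5 = 4) = -7 (attained at k = 0)
  C[0][1] = min over k of (A[0][0] + B[0][1] = -5 + -2 = -7, A[0][1] + B[1][1] = 9 + 10 = 19, A[0][2] + B[2][1] = 9 + 5 = 14) = -7 (attained at k = 0)
  C[0][2] = min over k of (A[0][0] + B[0][2] = -5 + 8 = 3, A[0][1] + B[1][2] = 9 + 7 = 16, A[0][2] + B[2][2] = 9 + -2 = 7) = 3 (attained at k = 0)
  C[1][0] = min over k of (A[1][0] + B[0][0] = 8 + -2 = 6, A[1][1] + B[1][0] = 1 + 7 = 8, A[1][2] + B[2][0] = -2 + -5 = -7) = -7 (attained at k = 2)
  C[1][1] = min over k of (A[1][0] + B[0][1] = 8 + -2 = 6, A[1][1] + B[1][1] = 1 + 10 = 11, A[1][2] + B[2][1] = -2 + 5 = 3) = 3 (attained at k = 2)
  C[1][2] = min over k of (A[1][0] + B[0][2] = 8 + 8 = 16, A[1][1] + B[1][2] = 1 + 7 = 8, A[1][2] + B[2][2] = -2 + -2 = -4) = -4 (attained at k = 2)
  C[2][0] = min over k of (A[2][0] + B[0][0] = 2 + -2 = 0, A[2][1] + B[1][0] = 9 + 7 = 16, A[2][2] + B[2][0] = -1 + -5 = -6) = -6 (attained at k = 2)
  C[2][1] = min over k of (A[2][0] + B[0][1] = 2 + -2 = 0, A[2][1] + B[1][1] = 9 + 10 = 19, A[2][2] + B[2][1] = -1 + 5 = 4) = 0 (attained at k = 0)
  C[2][2] = min over k of (A[2][0] + B[0][2] = 2 + 8 = 10, A[2][1] + B[1][2] = 9 + 7 = 16, A[2][2] + B[2][2] = -1 + -2 = -3) = -3 (attained at k = 2)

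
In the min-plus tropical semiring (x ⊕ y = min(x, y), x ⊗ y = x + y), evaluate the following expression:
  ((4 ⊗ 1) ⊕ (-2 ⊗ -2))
((4 ⊗ 1) ⊕ (-2 ⊗ -2)) = -4

Expand innermost to outermost. Recall ⊕ takes the minimum of its arguments and ⊗ takes their sum. Working out the expression ((4 ⊗ 1) ⊕ (-2 ⊗ -2)) gives -4.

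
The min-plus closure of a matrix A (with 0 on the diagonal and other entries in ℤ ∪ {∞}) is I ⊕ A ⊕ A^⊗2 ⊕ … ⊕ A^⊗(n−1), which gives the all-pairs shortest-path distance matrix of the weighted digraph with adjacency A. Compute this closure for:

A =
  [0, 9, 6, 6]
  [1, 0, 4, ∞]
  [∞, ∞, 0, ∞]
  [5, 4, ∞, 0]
Closure =
  [0, 9, 6, 6]
  [1, 0, 4, 7]
  [∞, ∞, 0, ∞]
  [5, 4, 8, 0]

This is the Floyd-Warshall all-pairs shortest-path computation. For each intermediate vertex k = 0, 1, …, 3, update dist[i][j] ← min(dist[i][j], dist[i][k] + dist[k][j]). The final matrix gives, for each (i, j), the minimum total weight of any directed path from i to j (possibly empty when i = j).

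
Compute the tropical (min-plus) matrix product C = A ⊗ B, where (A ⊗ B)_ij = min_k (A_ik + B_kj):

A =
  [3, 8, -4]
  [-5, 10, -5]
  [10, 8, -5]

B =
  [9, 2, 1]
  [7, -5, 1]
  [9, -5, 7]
A ⊗ B =
  [5, -9, 3]
  [4, -10, -4]
  [4, -10, 2]

Apply the min-plus product entry-by-entry:
  C[0][0] = min over k of (A[0][0] + B[0][0] = 3 + 9 = 12, A[0][1] + B[1][0] = 8 + 7 = 15, A[0][2] + B[2][0] = -4 + 9 = 5) = 5 (attained at k = 2)
  C[0][1] = min over k of (A[0][0] + B[0][1] = 3 + 2 = 5, A[0][1] + B[1][1] = 8 + -5 = 3, A[0][2] + B[2][1] = -4 + -5 = -9) = -9 (attained at k = 2)
  C[0][2] = min over k of (A[0][0] + B[0][2] = 3 + 1 = 4, A[0][1] + B[1][2] = 8 + 1 = 9, A[0][2] + B[2][2] = -4 + 7 = 3) = 3 (attained at k = 2)
  C[1][0] = min over k of (A[1][0] + B[0][0] = -5 + 9 = 4, A[1][1] + B[1][0] = 10 + 7 = 17, A[1][2] + B[2][0] = -5 + 9 = 4) = 4 (attained at k = 0)
  C[1][1] = min over k of (A[1][0] + B[0][1] = -5 + 2 = -3, A[1][1] + B[1][1] = 10 + -5 = 5, A[1][2] + B[2][1] = -5 + -5 = -10) = -10 (attained at k = 2)
  C[1][2] = min over k of (A[1][0] + B[0][2] = -5 + 1 = -4, A[1][1] + B[1][2] = 10 + 1 = 11, A[1][2] + B[2][2] = -5 + 7 = 2) = -4 (attained at k = 0)
  C[2][0] = min over k of (A[2][0] + B[0][0] = 10 + 9 = 19, A[2][1] + B[1][0] = 8 + 7 = 15, A[2][2] + B[2][0] = -5 + 9 = 4) = 4 (attained at k = 2)
  C[2][1] = min over k of (A[2][0] + B[0][1] = 10 + 2 = 12, A[2][1] + B[1][1] = 8 + -5 = 3, A[2][2] + B[2][1] = -5 + -5 = -10) = -10 (attained at k = 2)
  C[2][2] = min over k of (A[2][0] + B[0][2] = 10 + 1 = 11, A[2][1] + B[1][2] = 8 + 1 = 9, A[2][2] + B[2][2] = -5 + 7 = 2) = 2 (attained at k = 2)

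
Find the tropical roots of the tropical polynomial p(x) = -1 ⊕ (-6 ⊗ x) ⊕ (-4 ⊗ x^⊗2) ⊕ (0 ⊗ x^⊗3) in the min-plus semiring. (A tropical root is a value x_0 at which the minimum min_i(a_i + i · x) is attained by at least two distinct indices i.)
Roots: {-4, -2, 5}

Each tropical root is a break point of the lower envelope of the lines y = a_i + i · x (there are 4 lines, with slopes 0, 1, ..., 3). Only the lines that attain the minimum somewhere contribute to roots; other lines are dominated. Here the surviving (envelope) indices are i = 3, i = 2, i = 1, i = 0.
Intersections between consecutive envelope lines give the roots: for adjacent envelope indices i < j the intersection is x = (a_i − a_j) / (j − i). Reading off the sorted break points: {-4, -2, 5}.
Verification: at each break x_0, at least two indices attain the minimum of min_i(a_i + i · x_0).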